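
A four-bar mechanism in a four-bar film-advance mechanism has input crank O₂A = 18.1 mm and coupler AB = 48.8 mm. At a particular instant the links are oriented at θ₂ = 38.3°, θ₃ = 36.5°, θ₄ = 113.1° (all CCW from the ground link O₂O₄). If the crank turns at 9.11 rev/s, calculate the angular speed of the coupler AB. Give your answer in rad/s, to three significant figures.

ω₂ = 57.24 rad/s (from 9.11 rev/s).
Differentiating the loop-closure r₂e^{iθ₂}+r₃e^{iθ₃}=r₁+r₄e^{iθ₄} gives r₂ω₂e^{iθ₂}+r₃ω₃e^{iθ₃}=r₄ω₄e^{iθ₄}.
Eliminating the other unknown: ω₃ = r₂ω₂ sin(θ₄−θ₂) / [r₃ sin(θ₃−θ₄)].
Numerator sine = +0.96502; denominator sine = -0.97278.
Result = 0.0181·57.24·(+0.96502) / (0.0488·(-0.97278)) = -21.061 rad/s; magnitude 21.061 rad/s.

21.1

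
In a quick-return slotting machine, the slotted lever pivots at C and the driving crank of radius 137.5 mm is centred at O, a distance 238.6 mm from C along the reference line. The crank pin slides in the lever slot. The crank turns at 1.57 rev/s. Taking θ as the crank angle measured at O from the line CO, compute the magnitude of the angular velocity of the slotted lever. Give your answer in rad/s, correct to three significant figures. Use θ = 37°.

3.47

ω = 9.865 rad/s (from 1.57 rev/s).
Crank pin A relative to C: A = (d + r cosθ, r sinθ); lever angle φ = atan2(r sinθ, d + r cosθ).
Differentiating tanφ: φ̇ = rω(d cosθ + r)/(d² + r² + 2dr cosθ).
d² + r² + 2dr cosθ = |CA|² = 0.128239 m²;  d cosθ + r = +0.32805 m.
|ω_lever| = |0.1375·9.865·+0.32805| / 0.128239 = 3.4698 rad/s.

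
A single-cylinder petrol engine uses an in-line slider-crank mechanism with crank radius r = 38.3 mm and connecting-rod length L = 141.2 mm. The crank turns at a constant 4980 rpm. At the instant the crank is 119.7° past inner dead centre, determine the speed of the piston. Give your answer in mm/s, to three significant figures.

ω = 2π·4980/60 = 521.5 rad/s
For an in-line slider-crank, x = r cosθ + √(L² − r² sin²θ), so v = −rω sinθ·[1 + r cosθ/√(L² − r² sin²θ)].
With r = 0.0383 m, L = 0.1412 m, θ = 119.7°: √(L² − r² sin²θ) = 0.13722 m.
v = −0.0383·521.5·0.86863·[1 + 0.0383·-0.49546/0.13722] = -14.951 m/s.
|v| = 14.951 m/s = 14951 mm/s.

15000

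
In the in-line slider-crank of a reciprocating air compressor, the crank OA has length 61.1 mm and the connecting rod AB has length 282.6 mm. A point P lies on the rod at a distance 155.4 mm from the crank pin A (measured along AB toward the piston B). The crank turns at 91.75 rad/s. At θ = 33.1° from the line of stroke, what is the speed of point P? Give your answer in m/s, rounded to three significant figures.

ω = 91.75 rad/s.  Crank-pin speed |V_A| = rω = 5.6059 m/s, perpendicular to OA.
Rod angle: sinφ = −(r/L) sinθ ⇒ φ = -6.781°; ω_rod = −rω cosθ/√(L²−r²sin²θ) = -16.735 rad/s.
V_P = V_A + ω_rod × AP, with AP = 0.1554 m along the rod.
Components: V_Px = −rω sinθ − a·ω_rod·sinφ = -3.3685 m/s;  V_Py = rω cosθ + a·ω_rod·cosφ = +2.1138 m/s.
|V_P| = √(V_Px² + V_Py²) = 3.9768 m/s.

3.98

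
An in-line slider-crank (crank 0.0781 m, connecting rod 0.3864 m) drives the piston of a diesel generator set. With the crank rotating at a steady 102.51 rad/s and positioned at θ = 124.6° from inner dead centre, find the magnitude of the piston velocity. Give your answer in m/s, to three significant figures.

5.82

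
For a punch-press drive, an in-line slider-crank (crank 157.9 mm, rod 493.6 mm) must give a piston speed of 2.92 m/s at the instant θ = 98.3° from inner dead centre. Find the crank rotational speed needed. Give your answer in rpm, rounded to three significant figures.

For an in-line slider-crank, |v_piston| = rω|sinθ|·[1 + r cosθ/√(L² − r² sin²θ)].
With r = 0.1579 m, L = 0.4936 m, θ = 98.3°: the bracketed kinematic factor |dx/dθ| = 0.14864 m.
ω = v/|dx/dθ| = 2.92/0.14864 = 19.645 rad/s.
N = 60ω/(2π) = 187.59 rpm.

188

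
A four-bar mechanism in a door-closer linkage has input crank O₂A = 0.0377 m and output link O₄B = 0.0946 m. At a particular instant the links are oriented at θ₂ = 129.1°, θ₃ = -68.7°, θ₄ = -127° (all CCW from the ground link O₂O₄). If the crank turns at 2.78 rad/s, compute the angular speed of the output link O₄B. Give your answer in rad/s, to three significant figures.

ω₂ = 2.78 rad/s
Differentiating the loop-closure r₂e^{iθ₂}+r₃e^{iθ₃}=r₁+r₄e^{iθ₄} gives r₂ω₂e^{iθ₂}+r₃ω₃e^{iθ₃}=r₄ω₄e^{iθ₄}.
Eliminating the other unknown: ω₄ = r₂ω₂ sin(θ₂−θ₃) / [r₄ sin(θ₄−θ₃)].
Numerator sine = -0.30570; denominator sine = -0.85081.
Result = 0.0377·2.78·(-0.30570) / (0.0946·(-0.85081)) = +0.39806 rad/s; magnitude 0.39806 rad/s.

0.398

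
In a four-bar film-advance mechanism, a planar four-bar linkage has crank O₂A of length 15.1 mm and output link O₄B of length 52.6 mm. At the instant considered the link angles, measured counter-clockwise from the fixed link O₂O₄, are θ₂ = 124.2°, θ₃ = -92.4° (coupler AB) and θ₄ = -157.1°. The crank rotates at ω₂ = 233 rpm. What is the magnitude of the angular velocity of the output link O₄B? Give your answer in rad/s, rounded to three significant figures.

ω₂ = 24.4 rad/s (from 233 rpm).
Differentiating the loop-closure r₂e^{iθ₂}+r₃e^{iθ₃}=r₁+r₄e^{iθ₄} gives r₂ω₂e^{iθ₂}+r₃ω₃e^{iθ₃}=r₄ω₄e^{iθ₄}.
Eliminating the other unknown: ω₄ = r₂ω₂ sin(θ₂−θ₃) / [r₄ sin(θ₄−θ₃)].
Numerator sine = -0.59622; denominator sine = -0.90408.
Result = 0.0151·24.4·(-0.59622) / (0.0526·(-0.90408)) = +4.6193 rad/s; magnitude 4.6193 rad/s.

4.62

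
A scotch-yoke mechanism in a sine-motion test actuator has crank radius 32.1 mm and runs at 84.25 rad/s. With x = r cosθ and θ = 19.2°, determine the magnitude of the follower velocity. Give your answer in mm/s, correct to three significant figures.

889

ω = 84.25 rad/s
x = r cosθ ⇒ ẋ = −rω sinθ.
|v| = rω|sinθ| = 0.0321·84.25·|sin 19.2°| = 0.8894 m/s = 889.4 mm/s.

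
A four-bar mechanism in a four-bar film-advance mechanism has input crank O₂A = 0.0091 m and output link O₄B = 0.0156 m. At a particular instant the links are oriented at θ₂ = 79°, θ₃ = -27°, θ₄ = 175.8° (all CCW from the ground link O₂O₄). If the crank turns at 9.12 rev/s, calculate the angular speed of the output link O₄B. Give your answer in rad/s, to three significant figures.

ω₂ = 57.3 rad/s (from 9.12 rev/s).
Differentiating the loop-closure r₂e^{iθ₂}+r₃e^{iθ₃}=r₁+r₄e^{iθ₄} gives r₂ω₂e^{iθ₂}+r₃ω₃e^{iθ₃}=r₄ω₄e^{iθ₄}.
Eliminating the other unknown: ω₄ = r₂ω₂ sin(θ₂−θ₃) / [r₄ sin(θ₄−θ₃)].
Numerator sine = +0.96126; denominator sine = -0.38752.
Result = 0.0091·57.3·(+0.96126) / (0.0156·(-0.38752)) = -82.917 rad/s; magnitude 82.917 rad/s.

82.9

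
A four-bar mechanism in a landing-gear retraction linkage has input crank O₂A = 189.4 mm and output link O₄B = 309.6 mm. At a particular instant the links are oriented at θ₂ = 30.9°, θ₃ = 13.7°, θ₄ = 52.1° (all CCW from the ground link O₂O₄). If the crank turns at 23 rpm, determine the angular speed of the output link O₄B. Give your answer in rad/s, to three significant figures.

ω₂ = 2.409 rad/s (from 23 rpm).
Differentiating the loop-closure r₂e^{iθ₂}+r₃e^{iθ₃}=r₁+r₄e^{iθ₄} gives r₂ω₂e^{iθ₂}+r₃ω₃e^{iθ₃}=r₄ω₄e^{iθ₄}.
Eliminating the other unknown: ω₄ = r₂ω₂ sin(θ₂−θ₃) / [r₄ sin(θ₄−θ₃)].
Numerator sine = +0.29571; denominator sine = +0.62115.
Result = 0.1894·2.409·(+0.29571) / (0.3096·(+0.62115)) = +0.70146 rad/s; magnitude 0.70146 rad/s.

0.701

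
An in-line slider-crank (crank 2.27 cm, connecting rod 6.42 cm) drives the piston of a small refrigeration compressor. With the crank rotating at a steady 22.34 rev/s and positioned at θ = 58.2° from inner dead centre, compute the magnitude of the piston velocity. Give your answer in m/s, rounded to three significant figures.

3.24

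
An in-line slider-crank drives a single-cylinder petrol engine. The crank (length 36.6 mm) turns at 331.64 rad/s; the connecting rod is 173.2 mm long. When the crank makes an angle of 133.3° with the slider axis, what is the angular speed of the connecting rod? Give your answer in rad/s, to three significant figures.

48.6

ω = 331.6 rad/s
The rod makes angle φ with the slider axis where L sinφ = r sinθ; differentiating, L cosφ·φ̇ = r ω cosθ.
L cosφ = √(L² − r² sin²θ) = 0.17114 m.
|ω_rod| = r ω |cosθ| / √(L² − r² sin²θ) = 0.0366·331.6·0.68582/0.17114 = 48.641 rad/s.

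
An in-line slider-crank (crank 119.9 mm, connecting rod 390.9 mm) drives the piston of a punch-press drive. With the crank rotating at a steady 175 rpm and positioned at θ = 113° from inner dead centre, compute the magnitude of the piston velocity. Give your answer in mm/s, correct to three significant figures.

1770

ω = 2π·175/60 = 18.33 rad/s
For an in-line slider-crank, x = r cosθ + √(L² − r² sin²θ), so v = −rω sinθ·[1 + r cosθ/√(L² − r² sin²θ)].
With r = 0.1199 m, L = 0.3909 m, θ = 113°: √(L² − r² sin²θ) = 0.375 m.
v = −0.1199·18.33·0.92050·[1 + 0.1199·-0.39073/0.375] = -1.7699 m/s.
|v| = 1.7699 m/s = 1769.9 mm/s.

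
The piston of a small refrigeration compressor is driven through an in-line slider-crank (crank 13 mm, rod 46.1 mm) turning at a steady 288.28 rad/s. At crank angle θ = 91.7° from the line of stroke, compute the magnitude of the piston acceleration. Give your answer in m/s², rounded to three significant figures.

349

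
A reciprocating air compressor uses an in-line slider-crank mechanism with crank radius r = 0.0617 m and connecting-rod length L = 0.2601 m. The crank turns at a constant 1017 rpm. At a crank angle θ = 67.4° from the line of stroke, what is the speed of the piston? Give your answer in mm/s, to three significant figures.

6630

ω = 2π·1017/60 = 106.5 rad/s
For an in-line slider-crank, x = r cosθ + √(L² − r² sin²θ), so v = −rω sinθ·[1 + r cosθ/√(L² − r² sin²θ)].
With r = 0.0617 m, L = 0.2601 m, θ = 67.4°: √(L² − r² sin²θ) = 0.25379 m.
v = −0.0617·106.5·0.92321·[1 + 0.0617·0.38430/0.25379] = -6.6332 m/s.
|v| = 6.6332 m/s = 6633.2 mm/s.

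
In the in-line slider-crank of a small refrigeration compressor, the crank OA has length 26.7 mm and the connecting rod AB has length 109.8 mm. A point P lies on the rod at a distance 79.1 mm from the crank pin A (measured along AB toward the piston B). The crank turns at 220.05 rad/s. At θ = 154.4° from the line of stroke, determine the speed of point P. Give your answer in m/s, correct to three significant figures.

2.60

ω = 220.1 rad/s.  Crank-pin speed |V_A| = rω = 5.8753 m/s, perpendicular to OA.
Rod angle: sinφ = −(r/L) sinθ ⇒ φ = -6.031°; ω_rod = −rω cosθ/√(L²−r²sin²θ) = +48.525 rad/s.
V_P = V_A + ω_rod × AP, with AP = 0.0791 m along the rod.
Components: V_Px = −rω sinθ − a·ω_rod·sinφ = -2.1354 m/s;  V_Py = rω cosθ + a·ω_rod·cosφ = -1.4815 m/s.
|V_P| = √(V_Px² + V_Py²) = 2.5989 m/s.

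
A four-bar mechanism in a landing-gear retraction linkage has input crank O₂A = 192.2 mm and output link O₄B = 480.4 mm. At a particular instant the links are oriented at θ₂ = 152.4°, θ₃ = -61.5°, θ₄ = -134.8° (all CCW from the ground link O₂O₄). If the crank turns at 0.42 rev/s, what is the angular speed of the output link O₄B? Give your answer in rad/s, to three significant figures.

0.615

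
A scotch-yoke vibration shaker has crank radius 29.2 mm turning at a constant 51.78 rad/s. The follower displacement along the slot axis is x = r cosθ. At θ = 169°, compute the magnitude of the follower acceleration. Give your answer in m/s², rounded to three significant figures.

ω = 51.78 rad/s
x = r cosθ ⇒ ẍ = −rω² cosθ (ω constant).
|a| = rω²|cosθ| = 0.0292·(51.78)²·|cos 169°| = 76.852 m/s².

76.9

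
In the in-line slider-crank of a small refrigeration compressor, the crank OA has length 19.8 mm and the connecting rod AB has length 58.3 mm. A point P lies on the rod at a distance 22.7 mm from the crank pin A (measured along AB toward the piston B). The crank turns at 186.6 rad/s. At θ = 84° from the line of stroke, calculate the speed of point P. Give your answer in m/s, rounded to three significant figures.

ω = 186.6 rad/s.  Crank-pin speed |V_A| = rω = 3.6947 m/s, perpendicular to OA.
Rod angle: sinφ = −(r/L) sinθ ⇒ φ = -19.741°; ω_rod = −rω cosθ/√(L²−r²sin²θ) = -7.038 rad/s.
V_P = V_A + ω_rod × AP, with AP = 0.0227 m along the rod.
Components: V_Px = −rω sinθ − a·ω_rod·sinφ = -3.7284 m/s;  V_Py = rω cosθ + a·ω_rod·cosφ = +0.23583 m/s.
|V_P| = √(V_Px² + V_Py²) = 3.7359 m/s.

3.74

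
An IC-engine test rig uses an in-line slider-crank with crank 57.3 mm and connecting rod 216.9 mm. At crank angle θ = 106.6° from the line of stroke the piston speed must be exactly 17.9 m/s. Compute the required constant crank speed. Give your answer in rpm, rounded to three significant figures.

3380

For an in-line slider-crank, |v_piston| = rω|sinθ|·[1 + r cosθ/√(L² − r² sin²θ)].
With r = 0.0573 m, L = 0.2169 m, θ = 106.6°: the bracketed kinematic factor |dx/dθ| = 0.050628 m.
ω = v/|dx/dθ| = 17.9/0.050628 = 353.56 rad/s.
N = 60ω/(2π) = 3376.2 rpm.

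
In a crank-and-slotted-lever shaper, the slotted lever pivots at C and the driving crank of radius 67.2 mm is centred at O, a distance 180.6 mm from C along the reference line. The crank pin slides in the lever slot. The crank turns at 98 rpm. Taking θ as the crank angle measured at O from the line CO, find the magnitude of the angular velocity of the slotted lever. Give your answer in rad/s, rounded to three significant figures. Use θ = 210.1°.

3.81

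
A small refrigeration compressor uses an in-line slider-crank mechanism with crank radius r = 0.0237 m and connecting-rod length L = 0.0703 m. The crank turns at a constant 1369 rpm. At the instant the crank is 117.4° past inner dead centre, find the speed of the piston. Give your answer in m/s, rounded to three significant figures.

ω = 2π·1369/60 = 143.4 rad/s
For an in-line slider-crank, x = r cosθ + √(L² − r² sin²θ), so v = −rω sinθ·[1 + r cosθ/√(L² − r² sin²θ)].
With r = 0.0237 m, L = 0.0703 m, θ = 117.4°: √(L² − r² sin²θ) = 0.067077 m.
v = −0.0237·143.4·0.88782·[1 + 0.0237·-0.46020/0.067077] = -2.526 m/s.
|v| = 2.526 m/s.

2.53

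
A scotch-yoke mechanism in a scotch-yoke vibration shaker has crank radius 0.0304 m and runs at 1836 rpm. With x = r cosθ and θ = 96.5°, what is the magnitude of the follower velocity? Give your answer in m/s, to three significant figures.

5.81

ω = 192.3 rad/s (from 1836 rpm).
x = r cosθ ⇒ ẋ = −rω sinθ.
|v| = rω|sinθ| = 0.0304·192.3·|sin 96.5°| = 5.8073 m/s.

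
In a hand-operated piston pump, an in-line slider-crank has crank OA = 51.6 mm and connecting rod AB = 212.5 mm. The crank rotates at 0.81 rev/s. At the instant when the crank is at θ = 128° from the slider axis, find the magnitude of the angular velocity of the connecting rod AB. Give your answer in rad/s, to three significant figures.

0.775

ω = 5.089 rad/s (converted from 0.81 rev/s).
The rod makes angle φ with the slider axis where L sinφ = r sinθ; differentiating, L cosφ·φ̇ = r ω cosθ.
L cosφ = √(L² − r² sin²θ) = 0.20857 m.
|ω_rod| = r ω |cosθ| / √(L² − r² sin²θ) = 0.0516·5.089·0.61566/0.20857 = 0.77517 rad/s.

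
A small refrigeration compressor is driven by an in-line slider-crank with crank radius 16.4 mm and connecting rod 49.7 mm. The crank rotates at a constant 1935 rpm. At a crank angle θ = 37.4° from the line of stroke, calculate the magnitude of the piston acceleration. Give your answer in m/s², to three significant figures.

600

ω = 2π·1935/60 = 202.6 rad/s
x(θ) = r cosθ + √(L² − r² sin²θ); with ω constant, a = ω²·d²x/dθ².
d²x/dθ² = −r cosθ − r²(cos2θ)/√u − r⁴ sin²2θ/(4u^{3/2}),  u = L² − r² sin²θ = 0.00237087 m².
Substituting r = 0.0164 m, L = 0.0497 m, θ = 37.4°: d²x/dθ² = -0.014623 m.
a = ω²·d²x/dθ² = (202.6)²·(-0.014623) = -600.4 m/s²;  |a| = 600.4 m/s².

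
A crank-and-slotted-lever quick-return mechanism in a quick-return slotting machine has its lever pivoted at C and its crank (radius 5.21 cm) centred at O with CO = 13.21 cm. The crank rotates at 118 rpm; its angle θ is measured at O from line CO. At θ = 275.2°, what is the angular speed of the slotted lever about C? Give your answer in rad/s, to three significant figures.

1.93

ω = 12.36 rad/s (from 118 rpm).
Crank pin A relative to C: A = (d + r cosθ, r sinθ); lever angle φ = atan2(r sinθ, d + r cosθ).
Differentiating tanφ: φ̇ = rω(d cosθ + r)/(d² + r² + 2dr cosθ).
d² + r² + 2dr cosθ = |CA|² = 0.0214124 m²;  d cosθ + r = +0.064073 m.
|ω_lever| = |0.0521·12.36·+0.064073| / 0.0214124 = 1.9264 rad/s.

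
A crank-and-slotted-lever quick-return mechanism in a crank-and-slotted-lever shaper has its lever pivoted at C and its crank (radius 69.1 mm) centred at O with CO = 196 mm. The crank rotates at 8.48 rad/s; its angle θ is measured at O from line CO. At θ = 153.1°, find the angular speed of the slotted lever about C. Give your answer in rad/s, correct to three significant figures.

ω = 8.48 rad/s
Crank pin A relative to C: A = (d + r cosθ, r sinθ); lever angle φ = atan2(r sinθ, d + r cosθ).
Differentiating tanφ: φ̇ = rω(d cosθ + r)/(d² + r² + 2dr cosθ).
d² + r² + 2dr cosθ = |CA|² = 0.0190345 m²;  d cosθ + r = -0.10569 m.
|ω_lever| = |0.0691·8.48·-0.10569| / 0.0190345 = 3.2537 rad/s.

3.25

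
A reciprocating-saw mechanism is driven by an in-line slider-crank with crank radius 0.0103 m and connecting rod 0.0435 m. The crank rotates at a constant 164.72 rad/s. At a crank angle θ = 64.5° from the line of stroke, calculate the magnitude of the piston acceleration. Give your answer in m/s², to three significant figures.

78.3

ω = 164.7 rad/s
x(θ) = r cosθ + √(L² − r² sin²θ); with ω constant, a = ω²·d²x/dθ².
d²x/dθ² = −r cosθ − r²(cos2θ)/√u − r⁴ sin²2θ/(4u^{3/2}),  u = L² − r² sin²θ = 0.00180582 m².
Substituting r = 0.0103 m, L = 0.0435 m, θ = 64.5°: d²x/dθ² = -0.0028853 m.
a = ω²·d²x/dθ² = (164.7)²·(-0.0028853) = -78.286 m/s²;  |a| = 78.286 m/s².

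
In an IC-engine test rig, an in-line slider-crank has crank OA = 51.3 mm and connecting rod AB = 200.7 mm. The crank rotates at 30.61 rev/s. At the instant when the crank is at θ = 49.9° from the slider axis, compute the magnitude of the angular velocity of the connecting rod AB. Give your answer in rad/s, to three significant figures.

32.3

ω = 192.3 rad/s (converted from 30.61 rev/s).
The rod makes angle φ with the slider axis where L sinφ = r sinθ; differentiating, L cosφ·φ̇ = r ω cosθ.
L cosφ = √(L² − r² sin²θ) = 0.19683 m.
|ω_rod| = r ω |cosθ| / √(L² − r² sin²θ) = 0.0513·192.3·0.64412/0.19683 = 32.288 rad/s.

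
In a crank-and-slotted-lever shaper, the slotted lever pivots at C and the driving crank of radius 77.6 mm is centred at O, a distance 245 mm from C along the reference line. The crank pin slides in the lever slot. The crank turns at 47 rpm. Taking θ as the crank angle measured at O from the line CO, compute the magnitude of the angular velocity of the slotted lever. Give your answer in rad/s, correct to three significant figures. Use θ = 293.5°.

ω = 4.922 rad/s (from 47 rpm).
Crank pin A relative to C: A = (d + r cosθ, r sinθ); lever angle φ = atan2(r sinθ, d + r cosθ).
Differentiating tanφ: φ̇ = rω(d cosθ + r)/(d² + r² + 2dr cosθ).
d² + r² + 2dr cosθ = |CA|² = 0.0812088 m²;  d cosθ + r = +0.17529 m.
|ω_lever| = |0.0776·4.922·+0.17529| / 0.0812088 = 0.82442 rad/s.

0.824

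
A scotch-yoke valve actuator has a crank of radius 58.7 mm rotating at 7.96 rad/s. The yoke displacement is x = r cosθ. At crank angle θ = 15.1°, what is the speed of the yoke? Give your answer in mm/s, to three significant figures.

ω = 7.96 rad/s
x = r cosθ ⇒ ẋ = −rω sinθ.
|v| = rω|sinθ| = 0.0587·7.96·|sin 15.1°| = 0.12172 m/s = 121.72 mm/s.

122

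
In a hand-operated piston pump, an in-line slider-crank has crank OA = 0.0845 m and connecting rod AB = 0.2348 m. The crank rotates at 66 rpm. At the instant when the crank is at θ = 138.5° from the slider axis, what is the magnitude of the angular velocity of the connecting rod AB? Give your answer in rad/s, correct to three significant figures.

ω = 6.912 rad/s (converted from 66 rpm).
The rod makes angle φ with the slider axis where L sinφ = r sinθ; differentiating, L cosφ·φ̇ = r ω cosθ.
L cosφ = √(L² − r² sin²θ) = 0.22803 m.
|ω_rod| = r ω |cosθ| / √(L² − r² sin²θ) = 0.0845·6.912·0.74896/0.22803 = 1.9182 rad/s.

1.92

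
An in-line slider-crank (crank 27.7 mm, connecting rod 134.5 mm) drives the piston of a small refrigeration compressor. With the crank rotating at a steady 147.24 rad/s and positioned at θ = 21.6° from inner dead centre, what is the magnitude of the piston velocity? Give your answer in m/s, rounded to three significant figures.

ω = 147.2 rad/s
For an in-line slider-crank, x = r cosθ + √(L² − r² sin²θ), so v = −rω sinθ·[1 + r cosθ/√(L² − r² sin²θ)].
With r = 0.0277 m, L = 0.1345 m, θ = 21.6°: √(L² − r² sin²θ) = 0.13411 m.
v = −0.0277·147.2·0.36812·[1 + 0.0277·0.92978/0.13411] = -1.7897 m/s.
|v| = 1.7897 m/s.

1.79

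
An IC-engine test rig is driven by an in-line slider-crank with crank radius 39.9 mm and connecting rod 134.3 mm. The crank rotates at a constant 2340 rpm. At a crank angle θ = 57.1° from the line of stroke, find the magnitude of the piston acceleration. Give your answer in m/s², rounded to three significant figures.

1010

ω = 2π·2340/60 = 245 rad/s
x(θ) = r cosθ + √(L² − r² sin²θ); with ω constant, a = ω²·d²x/dθ².
d²x/dθ² = −r cosθ − r²(cos2θ)/√u − r⁴ sin²2θ/(4u^{3/2}),  u = L² − r² sin²θ = 0.0169142 m².
Substituting r = 0.0399 m, L = 0.1343 m, θ = 57.1°: d²x/dθ² = -0.016894 m.
a = ω²·d²x/dθ² = (245)²·(-0.016894) = -1014.5 m/s²;  |a| = 1014.5 m/s².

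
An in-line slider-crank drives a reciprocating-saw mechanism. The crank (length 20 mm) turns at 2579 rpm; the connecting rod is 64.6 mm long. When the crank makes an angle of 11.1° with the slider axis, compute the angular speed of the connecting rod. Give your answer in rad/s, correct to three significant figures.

ω = 270.1 rad/s (converted from 2579 rpm).
The rod makes angle φ with the slider axis where L sinφ = r sinθ; differentiating, L cosφ·φ̇ = r ω cosθ.
L cosφ = √(L² − r² sin²θ) = 0.064485 m.
|ω_rod| = r ω |cosθ| / √(L² − r² sin²θ) = 0.02·270.1·0.98129/0.064485 = 82.196 rad/s.

82.2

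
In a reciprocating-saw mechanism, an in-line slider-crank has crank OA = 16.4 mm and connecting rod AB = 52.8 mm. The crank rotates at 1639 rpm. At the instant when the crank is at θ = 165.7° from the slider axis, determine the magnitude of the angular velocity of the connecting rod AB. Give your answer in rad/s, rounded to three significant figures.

ω = 171.6 rad/s (converted from 1639 rpm).
The rod makes angle φ with the slider axis where L sinφ = r sinθ; differentiating, L cosφ·φ̇ = r ω cosθ.
L cosφ = √(L² − r² sin²θ) = 0.052644 m.
|ω_rod| = r ω |cosθ| / √(L² − r² sin²θ) = 0.0164·171.6·0.96902/0.052644 = 51.812 rad/s.

51.8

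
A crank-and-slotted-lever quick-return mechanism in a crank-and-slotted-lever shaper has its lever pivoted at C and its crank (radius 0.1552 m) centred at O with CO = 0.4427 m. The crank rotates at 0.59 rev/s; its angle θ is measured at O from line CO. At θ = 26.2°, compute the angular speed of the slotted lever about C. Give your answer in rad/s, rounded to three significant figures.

ω = 3.707 rad/s (from 0.59 rev/s).
Crank pin A relative to C: A = (d + r cosθ, r sinθ); lever angle φ = atan2(r sinθ, d + r cosθ).
Differentiating tanφ: φ̇ = rω(d cosθ + r)/(d² + r² + 2dr cosθ).
d² + r² + 2dr cosθ = |CA|² = 0.343366 m²;  d cosθ + r = +0.55242 m.
|ω_lever| = |0.1552·3.707·+0.55242| / 0.343366 = 0.92562 rad/s.

0.926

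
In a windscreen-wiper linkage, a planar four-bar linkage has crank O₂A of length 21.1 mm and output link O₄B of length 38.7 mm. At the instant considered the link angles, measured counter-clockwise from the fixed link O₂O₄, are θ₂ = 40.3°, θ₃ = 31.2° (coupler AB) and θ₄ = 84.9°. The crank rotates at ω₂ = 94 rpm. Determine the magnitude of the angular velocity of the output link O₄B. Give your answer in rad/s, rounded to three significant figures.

ω₂ = 9.844 rad/s (from 94 rpm).
Differentiating the loop-closure r₂e^{iθ₂}+r₃e^{iθ₃}=r₁+r₄e^{iθ₄} gives r₂ω₂e^{iθ₂}+r₃ω₃e^{iθ₃}=r₄ω₄e^{iθ₄}.
Eliminating the other unknown: ω₄ = r₂ω₂ sin(θ₂−θ₃) / [r₄ sin(θ₄−θ₃)].
Numerator sine = +0.15816; denominator sine = +0.80593.
Result = 0.0211·9.844·(+0.15816) / (0.0387·(+0.80593)) = +1.0532 rad/s; magnitude 1.0532 rad/s.

1.05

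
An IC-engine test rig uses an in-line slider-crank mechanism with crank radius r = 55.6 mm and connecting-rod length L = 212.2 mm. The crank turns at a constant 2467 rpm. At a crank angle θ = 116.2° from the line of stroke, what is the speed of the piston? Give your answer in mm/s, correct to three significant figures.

ω = 2π·2467/60 = 258.3 rad/s
For an in-line slider-crank, x = r cosθ + √(L² − r² sin²θ), so v = −rω sinθ·[1 + r cosθ/√(L² − r² sin²θ)].
With r = 0.0556 m, L = 0.2122 m, θ = 116.2°: √(L² − r² sin²θ) = 0.20625 m.
v = −0.0556·258.3·0.89726·[1 + 0.0556·-0.44151/0.20625] = -11.354 m/s.
|v| = 11.354 m/s = 11354 mm/s.

11400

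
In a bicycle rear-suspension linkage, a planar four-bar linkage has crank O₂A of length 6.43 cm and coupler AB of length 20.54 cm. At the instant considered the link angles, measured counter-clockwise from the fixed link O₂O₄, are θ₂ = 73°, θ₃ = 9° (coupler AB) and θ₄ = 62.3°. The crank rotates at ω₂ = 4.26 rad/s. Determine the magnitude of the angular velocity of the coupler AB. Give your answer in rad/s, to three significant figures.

ω₂ = 4.26 rad/s
Differentiating the loop-closure r₂e^{iθ₂}+r₃e^{iθ₃}=r₁+r₄e^{iθ₄} gives r₂ω₂e^{iθ₂}+r₃ω₃e^{iθ₃}=r₄ω₄e^{iθ₄}.
Eliminating the other unknown: ω₃ = r₂ω₂ sin(θ₄−θ₂) / [r₃ sin(θ₃−θ₄)].
Numerator sine = -0.18567; denominator sine = -0.80178.
Result = 0.0643·4.26·(-0.18567) / (0.2054·(-0.80178)) = +0.30882 rad/s; magnitude 0.30882 rad/s.

0.309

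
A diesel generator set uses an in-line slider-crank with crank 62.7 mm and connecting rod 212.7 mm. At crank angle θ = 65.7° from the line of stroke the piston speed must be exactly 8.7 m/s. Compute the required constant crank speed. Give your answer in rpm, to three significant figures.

1290

For an in-line slider-crank, |v_piston| = rω|sinθ|·[1 + r cosθ/√(L² − r² sin²θ)].
With r = 0.0627 m, L = 0.2127 m, θ = 65.7°: the bracketed kinematic factor |dx/dθ| = 0.064342 m.
ω = v/|dx/dθ| = 8.7/0.064342 = 135.22 rad/s.
N = 60ω/(2π) = 1291.2 rpm.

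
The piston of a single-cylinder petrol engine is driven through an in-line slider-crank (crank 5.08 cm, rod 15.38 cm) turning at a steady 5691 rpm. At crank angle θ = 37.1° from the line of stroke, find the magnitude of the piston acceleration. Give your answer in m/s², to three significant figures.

16200

ω = 2π·5691/60 = 596 rad/s
x(θ) = r cosθ + √(L² − r² sin²θ); with ω constant, a = ω²·d²x/dθ².
d²x/dθ² = −r cosθ − r²(cos2θ)/√u − r⁴ sin²2θ/(4u^{3/2}),  u = L² − r² sin²θ = 0.0227154 m².
Substituting r = 0.0508 m, L = 0.1538 m, θ = 37.1°: d²x/dθ² = -0.04563 m.
a = ω²·d²x/dθ² = (596)²·(-0.04563) = -16206 m/s²;  |a| = 16206 m/s².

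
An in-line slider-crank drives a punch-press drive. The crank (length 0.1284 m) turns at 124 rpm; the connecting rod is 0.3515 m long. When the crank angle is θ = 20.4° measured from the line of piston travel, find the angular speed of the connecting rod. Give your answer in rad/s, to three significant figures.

4.48

ω = 12.99 rad/s (converted from 124 rpm).
The rod makes angle φ with the slider axis where L sinφ = r sinθ; differentiating, L cosφ·φ̇ = r ω cosθ.
L cosφ = √(L² − r² sin²θ) = 0.34864 m.
|ω_rod| = r ω |cosθ| / √(L² − r² sin²θ) = 0.1284·12.99·0.93728/0.34864 = 4.4824 rad/s.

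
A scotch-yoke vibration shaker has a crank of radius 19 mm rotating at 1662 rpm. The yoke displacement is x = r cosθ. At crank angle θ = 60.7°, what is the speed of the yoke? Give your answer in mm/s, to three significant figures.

ω = 174 rad/s (from 1662 rpm).
x = r cosθ ⇒ ẋ = −rω sinθ.
|v| = rω|sinθ| = 0.019·174·|sin 60.7°| = 2.8838 m/s = 2883.8 mm/s.

2880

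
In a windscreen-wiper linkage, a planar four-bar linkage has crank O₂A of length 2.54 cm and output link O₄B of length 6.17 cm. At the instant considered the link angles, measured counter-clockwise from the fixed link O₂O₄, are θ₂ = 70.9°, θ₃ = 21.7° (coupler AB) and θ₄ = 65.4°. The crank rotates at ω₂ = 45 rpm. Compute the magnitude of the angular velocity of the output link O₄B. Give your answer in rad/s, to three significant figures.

ω₂ = 4.712 rad/s (from 45 rpm).
Differentiating the loop-closure r₂e^{iθ₂}+r₃e^{iθ₃}=r₁+r₄e^{iθ₄} gives r₂ω₂e^{iθ₂}+r₃ω₃e^{iθ₃}=r₄ω₄e^{iθ₄}.
Eliminating the other unknown: ω₄ = r₂ω₂ sin(θ₂−θ₃) / [r₄ sin(θ₄−θ₃)].
Numerator sine = +0.75700; denominator sine = +0.69088.
Result = 0.0254·4.712·(+0.75700) / (0.0617·(+0.69088)) = +2.1256 rad/s; magnitude 2.1256 rad/s.

2.13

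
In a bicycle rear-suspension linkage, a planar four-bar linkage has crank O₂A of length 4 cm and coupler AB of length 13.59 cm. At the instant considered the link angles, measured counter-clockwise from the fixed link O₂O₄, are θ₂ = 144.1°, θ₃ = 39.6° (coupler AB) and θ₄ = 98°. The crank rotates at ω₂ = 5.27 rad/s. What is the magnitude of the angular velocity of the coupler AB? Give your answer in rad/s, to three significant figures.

ω₂ = 5.27 rad/s
Differentiating the loop-closure r₂e^{iθ₂}+r₃e^{iθ₃}=r₁+r₄e^{iθ₄} gives r₂ω₂e^{iθ₂}+r₃ω₃e^{iθ₃}=r₄ω₄e^{iθ₄}.
Eliminating the other unknown: ω₃ = r₂ω₂ sin(θ₄−θ₂) / [r₃ sin(θ₃−θ₄)].
Numerator sine = -0.72055; denominator sine = -0.85173.
Result = 0.04·5.27·(-0.72055) / (0.1359·(-0.85173)) = +1.3122 rad/s; magnitude 1.3122 rad/s.

1.31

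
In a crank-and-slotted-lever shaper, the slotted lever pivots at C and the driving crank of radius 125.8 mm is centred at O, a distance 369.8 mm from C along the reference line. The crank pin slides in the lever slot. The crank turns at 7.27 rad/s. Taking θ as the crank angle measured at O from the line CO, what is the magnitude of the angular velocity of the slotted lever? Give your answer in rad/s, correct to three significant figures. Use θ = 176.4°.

3.73

ω = 7.27 rad/s
Crank pin A relative to C: A = (d + r cosθ, r sinθ); lever angle φ = atan2(r sinθ, d + r cosθ).
Differentiating tanφ: φ̇ = rω(d cosθ + r)/(d² + r² + 2dr cosθ).
d² + r² + 2dr cosθ = |CA|² = 0.0597196 m²;  d cosθ + r = -0.24327 m.
|ω_lever| = |0.1258·7.27·-0.24327| / 0.0597196 = 3.7255 rad/s.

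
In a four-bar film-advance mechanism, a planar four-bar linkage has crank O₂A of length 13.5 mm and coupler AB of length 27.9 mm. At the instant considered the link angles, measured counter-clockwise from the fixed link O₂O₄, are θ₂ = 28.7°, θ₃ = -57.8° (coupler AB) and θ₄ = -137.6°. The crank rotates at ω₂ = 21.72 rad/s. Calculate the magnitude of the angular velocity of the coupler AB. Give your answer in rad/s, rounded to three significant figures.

ω₂ = 21.72 rad/s
Differentiating the loop-closure r₂e^{iθ₂}+r₃e^{iθ₃}=r₁+r₄e^{iθ₄} gives r₂ω₂e^{iθ₂}+r₃ω₃e^{iθ₃}=r₄ω₄e^{iθ₄}.
Eliminating the other unknown: ω₃ = r₂ω₂ sin(θ₄−θ₂) / [r₃ sin(θ₃−θ₄)].
Numerator sine = -0.23684; denominator sine = +0.98420.
Result = 0.0135·21.72·(-0.23684) / (0.0279·(+0.98420)) = -2.5291 rad/s; magnitude 2.5291 rad/s.

2.53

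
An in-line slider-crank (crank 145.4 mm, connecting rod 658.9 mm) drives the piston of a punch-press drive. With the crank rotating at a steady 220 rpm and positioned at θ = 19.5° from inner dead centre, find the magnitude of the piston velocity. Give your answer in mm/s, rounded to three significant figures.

1350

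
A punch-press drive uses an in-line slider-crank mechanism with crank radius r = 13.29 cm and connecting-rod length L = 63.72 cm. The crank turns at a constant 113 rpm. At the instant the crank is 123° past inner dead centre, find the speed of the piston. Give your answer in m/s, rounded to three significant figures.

1.17

ω = 2π·113/60 = 11.83 rad/s
For an in-line slider-crank, x = r cosθ + √(L² − r² sin²θ), so v = −rω sinθ·[1 + r cosθ/√(L² − r² sin²θ)].
With r = 0.1329 m, L = 0.6372 m, θ = 123°: √(L² − r² sin²θ) = 0.62738 m.
v = −0.1329·11.83·0.83867·[1 + 0.1329·-0.54464/0.62738] = -1.1668 m/s.
|v| = 1.1668 m/s.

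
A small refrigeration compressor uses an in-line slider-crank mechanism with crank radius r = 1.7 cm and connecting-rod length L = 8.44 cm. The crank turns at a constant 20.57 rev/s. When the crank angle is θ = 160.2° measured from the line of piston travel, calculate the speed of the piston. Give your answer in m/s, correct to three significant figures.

0.603

ω = 2π·20.6 = 129.2 rad/s
For an in-line slider-crank, x = r cosθ + √(L² − r² sin²θ), so v = −rω sinθ·[1 + r cosθ/√(L² − r² sin²θ)].
With r = 0.017 m, L = 0.0844 m, θ = 160.2°: √(L² − r² sin²θ) = 0.084203 m.
v = −0.017·129.2·0.33874·[1 + 0.017·-0.94088/0.084203] = -0.60289 m/s.
|v| = 0.60289 m/s.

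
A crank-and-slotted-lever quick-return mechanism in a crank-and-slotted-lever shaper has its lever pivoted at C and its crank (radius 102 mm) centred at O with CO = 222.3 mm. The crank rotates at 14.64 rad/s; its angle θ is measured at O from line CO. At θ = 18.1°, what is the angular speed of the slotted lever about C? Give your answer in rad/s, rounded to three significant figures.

4.55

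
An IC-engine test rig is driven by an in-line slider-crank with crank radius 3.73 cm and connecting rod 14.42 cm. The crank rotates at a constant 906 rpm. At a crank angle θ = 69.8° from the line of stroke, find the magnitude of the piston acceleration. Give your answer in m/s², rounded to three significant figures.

48.4

ω = 2π·906/60 = 94.88 rad/s
x(θ) = r cosθ + √(L² − r² sin²θ); with ω constant, a = ω²·d²x/dθ².
d²x/dθ² = −r cosθ − r²(cos2θ)/√u − r⁴ sin²2θ/(4u^{3/2}),  u = L² − r² sin²θ = 0.0195682 m².
Substituting r = 0.0373 m, L = 0.1442 m, θ = 69.8°: d²x/dθ² = -0.0053797 m.
a = ω²·d²x/dθ² = (94.88)²·(-0.0053797) = -48.426 m/s²;  |a| = 48.426 m/s².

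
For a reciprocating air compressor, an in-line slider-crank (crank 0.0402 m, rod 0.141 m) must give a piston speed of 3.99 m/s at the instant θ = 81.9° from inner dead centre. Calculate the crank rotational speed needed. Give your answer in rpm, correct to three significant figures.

919

For an in-line slider-crank, |v_piston| = rω|sinθ|·[1 + r cosθ/√(L² − r² sin²θ)].
With r = 0.0402 m, L = 0.141 m, θ = 81.9°: the bracketed kinematic factor |dx/dθ| = 0.041466 m.
ω = v/|dx/dθ| = 3.99/0.041466 = 96.225 rad/s.
N = 60ω/(2π) = 918.88 rpm.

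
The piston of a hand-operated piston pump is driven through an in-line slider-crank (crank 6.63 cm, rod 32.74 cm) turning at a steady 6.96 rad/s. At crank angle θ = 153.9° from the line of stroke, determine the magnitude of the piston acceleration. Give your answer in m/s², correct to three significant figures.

2.48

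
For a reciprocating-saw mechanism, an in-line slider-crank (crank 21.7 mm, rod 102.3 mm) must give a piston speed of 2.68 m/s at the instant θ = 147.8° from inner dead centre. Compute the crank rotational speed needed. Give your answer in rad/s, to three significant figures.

For an in-line slider-crank, |v_piston| = rω|sinθ|·[1 + r cosθ/√(L² − r² sin²θ)].
With r = 0.0217 m, L = 0.1023 m, θ = 147.8°: the bracketed kinematic factor |dx/dθ| = 0.0094744 m.
ω = v/|dx/dθ| = 2.68/0.0094744 = 282.87 rad/s.

283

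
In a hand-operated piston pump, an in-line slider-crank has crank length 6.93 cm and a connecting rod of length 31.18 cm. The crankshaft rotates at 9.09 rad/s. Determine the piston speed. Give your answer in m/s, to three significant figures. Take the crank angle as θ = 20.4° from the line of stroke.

ω = 9.09 rad/s
For an in-line slider-crank, x = r cosθ + √(L² − r² sin²θ), so v = −rω sinθ·[1 + r cosθ/√(L² − r² sin²θ)].
With r = 0.0693 m, L = 0.3118 m, θ = 20.4°: √(L² − r² sin²θ) = 0.31086 m.
v = −0.0693·9.09·0.34857·[1 + 0.0693·0.93728/0.31086] = -0.26546 m/s.
|v| = 0.26546 m/s.

0.265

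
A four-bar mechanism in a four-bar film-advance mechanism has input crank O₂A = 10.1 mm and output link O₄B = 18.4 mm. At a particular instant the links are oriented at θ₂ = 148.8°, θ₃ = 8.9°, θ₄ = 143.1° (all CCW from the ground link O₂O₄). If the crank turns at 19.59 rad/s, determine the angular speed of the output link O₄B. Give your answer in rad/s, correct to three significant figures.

ω₂ = 19.59 rad/s
Differentiating the loop-closure r₂e^{iθ₂}+r₃e^{iθ₃}=r₁+r₄e^{iθ₄} gives r₂ω₂e^{iθ₂}+r₃ω₃e^{iθ₃}=r₄ω₄e^{iθ₄}.
Eliminating the other unknown: ω₄ = r₂ω₂ sin(θ₂−θ₃) / [r₄ sin(θ₄−θ₃)].
Numerator sine = +0.64412; denominator sine = +0.71691.
Result = 0.0101·19.59·(+0.64412) / (0.0184·(+0.71691)) = +9.6614 rad/s; magnitude 9.6614 rad/s.

9.66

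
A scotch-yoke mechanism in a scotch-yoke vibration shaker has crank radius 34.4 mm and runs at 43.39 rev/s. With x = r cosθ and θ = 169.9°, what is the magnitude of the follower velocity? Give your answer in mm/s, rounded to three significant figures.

ω = 272.6 rad/s (from 43.39 rev/s).
x = r cosθ ⇒ ẋ = −rω sinθ.
|v| = rω|sinθ| = 0.0344·272.6·|sin 169.9°| = 1.6447 m/s = 1644.7 mm/s.

1640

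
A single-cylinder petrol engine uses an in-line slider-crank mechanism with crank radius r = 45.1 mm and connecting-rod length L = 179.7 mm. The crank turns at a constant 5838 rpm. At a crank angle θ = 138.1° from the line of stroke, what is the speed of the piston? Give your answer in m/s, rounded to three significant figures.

ω = 2π·5838/60 = 611.4 rad/s
For an in-line slider-crank, x = r cosθ + √(L² − r² sin²θ), so v = −rω sinθ·[1 + r cosθ/√(L² − r² sin²θ)].
With r = 0.0451 m, L = 0.1797 m, θ = 138.1°: √(L² − r² sin²θ) = 0.17716 m.
v = −0.0451·611.4·0.66783·[1 + 0.0451·-0.74431/0.17716] = -14.924 m/s.
|v| = 14.924 m/s.

14.9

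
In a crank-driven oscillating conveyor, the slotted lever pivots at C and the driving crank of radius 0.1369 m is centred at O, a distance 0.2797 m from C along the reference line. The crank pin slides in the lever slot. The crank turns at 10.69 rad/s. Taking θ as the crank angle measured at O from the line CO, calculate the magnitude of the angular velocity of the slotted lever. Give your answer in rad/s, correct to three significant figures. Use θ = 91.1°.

ω = 10.69 rad/s
Crank pin A relative to C: A = (d + r cosθ, r sinθ); lever angle φ = atan2(r sinθ, d + r cosθ).
Differentiating tanφ: φ̇ = rω(d cosθ + r)/(d² + r² + 2dr cosθ).
d² + r² + 2dr cosθ = |CA|² = 0.0955035 m²;  d cosθ + r = +0.13153 m.
|ω_lever| = |0.1369·10.69·+0.13153| / 0.0955035 = 2.0155 rad/s.

2.02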